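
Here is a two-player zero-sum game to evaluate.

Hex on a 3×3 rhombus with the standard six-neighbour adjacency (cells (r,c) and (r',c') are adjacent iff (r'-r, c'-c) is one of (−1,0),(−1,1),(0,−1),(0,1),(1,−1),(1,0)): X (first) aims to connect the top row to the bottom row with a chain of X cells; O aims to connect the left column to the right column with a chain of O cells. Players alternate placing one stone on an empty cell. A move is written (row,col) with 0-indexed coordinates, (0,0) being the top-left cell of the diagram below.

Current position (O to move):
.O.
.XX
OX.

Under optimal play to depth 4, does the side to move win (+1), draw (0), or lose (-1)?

p1 O@[.O./.XX/OX.]: (0,0)[OO./.XX/OX.]-1 (0,2)[.OO/.XX/OX.]+1* (1,0)[.O./OXX/OX.]-1 (2,2)[.O./.XX/OXO]-1
p2 X@[.OO/.XX/OX.]: (0,0)[XOO/.XX/OX.]-1* (1,0)[.OO/XXX/OX.]-1 (2,2)[.OO/.XX/OXX]-1
p3 O@[XOO/.XX/OX.]: (1,0)[XOO/OXX/OX.]+1* (2,2)[XOO/.XX/OXO]-1
p4 X@[XOO/OXX/OX.] terminal -1; root [.O./.XX/OX.] d4

value(.O./.XX/OX., O) = +1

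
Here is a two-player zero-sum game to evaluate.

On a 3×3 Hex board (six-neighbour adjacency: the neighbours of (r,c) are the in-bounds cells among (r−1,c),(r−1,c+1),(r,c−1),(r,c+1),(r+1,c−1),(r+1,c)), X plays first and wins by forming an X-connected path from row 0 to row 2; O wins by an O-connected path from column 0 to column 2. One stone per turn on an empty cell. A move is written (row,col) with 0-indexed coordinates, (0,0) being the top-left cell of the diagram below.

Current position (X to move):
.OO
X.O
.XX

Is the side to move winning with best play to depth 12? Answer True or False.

X winning at [.OO/X.O/.XX]: True

p1 X@[.OO/X.O/.XX]: (0,0)[XOO/X.O/.XX]+1* (1,1)[.OO/XXO/.XX]-1 (2,0)[.OO/X.O/XXX]-1
p2 O@[XOO/X.O/.XX]: (1,1)[XOO/XOO/.XX]-1* (2,0)[XOO/X.O/OXX]-1
p3 X@[XOO/XOO/.XX]: (2,0)[XOO/XOO/XXX]+1*
p4 O@[XOO/XOO/XXX] terminal -1; root [.OO/X.O/.XX] d12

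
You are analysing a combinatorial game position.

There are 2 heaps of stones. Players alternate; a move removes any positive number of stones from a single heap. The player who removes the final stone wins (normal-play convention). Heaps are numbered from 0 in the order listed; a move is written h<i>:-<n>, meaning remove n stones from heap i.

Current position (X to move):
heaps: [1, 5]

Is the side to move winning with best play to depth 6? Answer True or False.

X winning at [(1,5)]: True

ply 1, X at (1,5) | h0:-1=-1→(0,5); h1:-1=-1→(1,4); h1:-2=-1→(1,3); h1:-3=-1→(1,2); h1:-4=+1→(1,1)*; h1:-5=-1→(1,0)
ply 2, O at (1,1) | h0:-1=-1→(0,1)*; h1:-1=-1→(1,0)
ply 3, X at (0,1) | h1:-1=+1→(0,0)*
ply 4: (0,0) is terminal -1 (O); from (1,5) depth 6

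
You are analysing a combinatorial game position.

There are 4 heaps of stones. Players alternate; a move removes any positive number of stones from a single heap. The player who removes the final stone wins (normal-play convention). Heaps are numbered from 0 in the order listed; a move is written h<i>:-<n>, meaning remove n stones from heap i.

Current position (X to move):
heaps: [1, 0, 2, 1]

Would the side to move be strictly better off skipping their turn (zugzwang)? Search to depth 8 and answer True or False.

p1 X@[(1,0,2,1)]: h0:-1[(0,0,2,1)]-1 h2:-1[(1,0,1,1)]-1 h2:-2[(1,0,0,1)]+1* h3:-1[(1,0,2,0)]-1
p2 O@[(1,0,0,1)]: h0:-1[(0,0,0,1)]-1* h3:-1[(1,0,0,0)]-1
p3 X@[(0,0,0,1)]: h3:-1[(0,0,0,0)]+1*
p4 O@[(0,0,0,0)] terminal -1; root [(1,0,2,1)] d8
if X skipped the turn, O would face:
~ p1 O@[(1,0,2,1)]: h0:-1[(0,0,2,1)]-1 h2:-1[(1,0,1,1)]-1 h2:-2[(1,0,0,1)]+1* h3:-1[(1,0,2,0)]-1
~ p2 X@[(1,0,0,1)]: h0:-1[(0,0,0,1)]-1* h3:-1[(1,0,0,0)]-1
~ p3 O@[(0,0,0,1)]: h3:-1[(0,0,0,0)]+1*
~ p4 X@[(0,0,0,0)] terminal -1; root [(1,0,2,1)] d8
compare (X): move=+1 vs pass=-1

zugzwang((1,0,2,1), X) = False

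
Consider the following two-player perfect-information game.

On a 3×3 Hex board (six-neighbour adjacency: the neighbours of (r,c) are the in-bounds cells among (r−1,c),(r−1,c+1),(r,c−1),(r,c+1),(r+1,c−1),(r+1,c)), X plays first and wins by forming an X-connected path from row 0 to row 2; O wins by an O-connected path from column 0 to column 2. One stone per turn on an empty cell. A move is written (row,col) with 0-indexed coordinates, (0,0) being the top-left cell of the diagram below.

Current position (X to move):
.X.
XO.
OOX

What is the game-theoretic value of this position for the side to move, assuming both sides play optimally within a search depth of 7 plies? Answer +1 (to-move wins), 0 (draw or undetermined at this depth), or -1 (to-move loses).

value(.X./XO./OOX, X) = -1

p1 X@[.X./XO./OOX]: (0,0)[XX./XO./OOX]-1* (0,2)[.XX/XO./OOX]-1 (1,2)[.X./XOX/OOX]-1
p2 O@[XX./XO./OOX]: (0,2)[XXO/XO./OOX]+1* (1,2)[XX./XOO/OOX]+1
p3 X@[XXO/XO./OOX] terminal -1; root [.X./XO./OOX] d7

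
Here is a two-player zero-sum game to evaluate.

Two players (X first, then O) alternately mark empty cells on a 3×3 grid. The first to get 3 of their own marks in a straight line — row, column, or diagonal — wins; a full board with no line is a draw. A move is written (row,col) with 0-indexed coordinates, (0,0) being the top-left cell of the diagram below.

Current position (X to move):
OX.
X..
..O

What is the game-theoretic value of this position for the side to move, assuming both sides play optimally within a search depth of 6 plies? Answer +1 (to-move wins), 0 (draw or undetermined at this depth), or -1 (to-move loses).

value(OX./X../..O, X) = +1

ply 1, X at OX./X../..O | (0,2)=-1→OXX/X../..O; (1,1)=+1→OX./XX./..O*; (1,2)=-1→OX./X.X/..O; (2,0)=-1→OX./X../X.O; (2,1)=-1→OX./X../.XO
ply 2, O at OX./XX./..O | (0,2)=-1→OXO/XX./..O*; (1,2)=-1→OX./XXO/..O; (2,0)=-1→OX./XX./O.O; (2,1)=-1→OX./XX./.OO
ply 3, X at OXO/XX./..O | (1,2)=+1→OXO/XXX/..O*; (2,0)=-1→OXO/XX./X.O; (2,1)=+1→OXO/XX./.XO
ply 4: OXO/XXX/..O is terminal -1 (O); from OX./X../..O depth 6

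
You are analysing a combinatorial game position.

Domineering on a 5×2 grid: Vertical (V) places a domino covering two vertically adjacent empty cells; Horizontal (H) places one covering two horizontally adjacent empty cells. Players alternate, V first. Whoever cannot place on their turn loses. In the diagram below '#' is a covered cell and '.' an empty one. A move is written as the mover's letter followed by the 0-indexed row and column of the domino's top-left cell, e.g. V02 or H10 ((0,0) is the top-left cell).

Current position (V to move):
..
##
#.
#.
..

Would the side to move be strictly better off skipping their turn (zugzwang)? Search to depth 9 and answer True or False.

zugzwang(../##/#./#./.., V) = False

ply 1, V at ../##/#./#./.. | V21=-1→../##/##/##/..*; V31=-1→../##/#./##/.#
ply 2, H at ../##/##/##/.. | H00=+1→##/##/##/##/..*; H40=+1→../##/##/##/##
ply 3: ##/##/##/##/.. is terminal -1 (V); from ../##/#./#./.. depth 9
if V skipped the turn, H would face:
~ ply 1, H at ../##/#./#./.. | H00=-1→##/##/#./#./..; H40=+1→../##/#./#./##*
~ ply 2, V at ../##/#./#./## | V21=-1→../##/##/##/##*
~ ply 3, H at ../##/##/##/## | H00=+1→##/##/##/##/##*
~ ply 4: ##/##/##/##/## is terminal -1 (V); from ../##/#./#./.. depth 9
compare (V): move=-1 vs pass=-1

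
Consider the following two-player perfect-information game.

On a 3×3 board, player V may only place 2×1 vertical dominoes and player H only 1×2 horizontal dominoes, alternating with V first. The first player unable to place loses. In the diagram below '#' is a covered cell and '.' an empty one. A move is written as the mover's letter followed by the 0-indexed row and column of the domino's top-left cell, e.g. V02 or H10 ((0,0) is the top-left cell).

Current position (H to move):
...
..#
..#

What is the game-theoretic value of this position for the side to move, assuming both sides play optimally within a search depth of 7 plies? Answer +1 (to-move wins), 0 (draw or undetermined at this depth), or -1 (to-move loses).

value(.../..#/..#, H) = +1

p1 H@[.../..#/..#]: H00[##./..#/..#]-1 H01[.##/..#/..#]-1 H10[.../###/..#]+1* H20[.../..#/###]-1
p2 V@[.../###/..#] terminal -1; root [.../..#/..#] d7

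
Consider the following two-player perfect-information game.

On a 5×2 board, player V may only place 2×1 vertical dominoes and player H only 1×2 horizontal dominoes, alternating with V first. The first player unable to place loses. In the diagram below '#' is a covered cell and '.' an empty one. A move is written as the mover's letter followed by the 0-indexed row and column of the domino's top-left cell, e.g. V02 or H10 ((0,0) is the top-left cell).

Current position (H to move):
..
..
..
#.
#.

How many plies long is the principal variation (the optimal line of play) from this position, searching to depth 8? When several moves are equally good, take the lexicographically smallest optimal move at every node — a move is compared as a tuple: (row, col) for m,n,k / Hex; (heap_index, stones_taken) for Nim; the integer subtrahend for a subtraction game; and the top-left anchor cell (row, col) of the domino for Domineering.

[../../../#./#.] H move#1: H00:-1/##/../../#./#., H10:+1/../##/../#./#.*, H20:-1/../../##/#./#.
[../##/../#./#.] V move#2: V21:-1/../##/.#/##/#.*, V31:-1/../##/../##/##
[../##/.#/##/#.] H move#3: H00:+1/##/##/.#/##/#.*
[##/##/.#/##/#.] end (terminal -1, V#4); searched ../../../#./#. to 8

PV length from [../../../#./#.]: 3 plies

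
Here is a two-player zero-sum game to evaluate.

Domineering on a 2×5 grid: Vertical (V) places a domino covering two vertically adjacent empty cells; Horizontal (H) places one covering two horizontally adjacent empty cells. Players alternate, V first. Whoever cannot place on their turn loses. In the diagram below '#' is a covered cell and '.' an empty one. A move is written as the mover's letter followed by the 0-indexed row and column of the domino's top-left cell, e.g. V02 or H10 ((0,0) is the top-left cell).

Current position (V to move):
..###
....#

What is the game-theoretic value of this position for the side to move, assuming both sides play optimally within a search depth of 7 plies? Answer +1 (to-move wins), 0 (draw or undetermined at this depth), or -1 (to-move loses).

value(..###/....#, V) = +1

p1 V@[..###/....#]: V00[#.###/#...#]-1 V01[.####/.#..#]+1*
p2 H@[.####/.#..#]: H12[.####/.####]-1*
p3 V@[.####/.####]: V00[#####/#####]+1*
p4 H@[#####/#####] terminal -1; root [..###/....#] d7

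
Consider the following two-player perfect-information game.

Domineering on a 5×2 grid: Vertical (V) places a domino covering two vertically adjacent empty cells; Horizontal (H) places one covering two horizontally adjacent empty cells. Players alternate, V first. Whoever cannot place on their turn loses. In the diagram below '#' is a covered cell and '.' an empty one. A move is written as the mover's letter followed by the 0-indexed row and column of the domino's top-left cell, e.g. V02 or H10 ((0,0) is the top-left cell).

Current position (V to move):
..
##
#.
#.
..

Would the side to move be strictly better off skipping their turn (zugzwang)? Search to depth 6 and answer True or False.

p1 V@[../##/#./#./..]: V21[../##/##/##/..]-1* V31[../##/#./##/.#]-1
p2 H@[../##/##/##/..]: H00[##/##/##/##/..]+1* H40[../##/##/##/##]+1
p3 V@[##/##/##/##/..] terminal -1; root [../##/#./#./..] d6
suppose V passes — search the same position with H to move:
pass> p1 H@[../##/#./#./..]: H00[##/##/#./#./..]-1 H40[../##/#./#./##]+1*
pass> p2 V@[../##/#./#./##]: V21[../##/##/##/##]-1*
pass> p3 H@[../##/##/##/##]: H00[##/##/##/##/##]+1*
pass> p4 V@[##/##/##/##/##] terminal -1; root [../##/#./#./..] d6
for V: play -1, pass -1

zugzwang(../##/#./#./.., V) = False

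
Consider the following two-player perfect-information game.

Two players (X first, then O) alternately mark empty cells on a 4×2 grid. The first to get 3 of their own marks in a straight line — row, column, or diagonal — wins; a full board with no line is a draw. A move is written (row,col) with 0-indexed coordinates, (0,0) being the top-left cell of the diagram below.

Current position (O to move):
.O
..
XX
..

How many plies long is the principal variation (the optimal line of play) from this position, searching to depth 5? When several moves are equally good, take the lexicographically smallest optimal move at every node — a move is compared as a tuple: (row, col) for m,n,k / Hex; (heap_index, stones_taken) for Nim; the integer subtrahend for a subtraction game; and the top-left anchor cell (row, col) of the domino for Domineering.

PV length from [.O/../XX/..]: 5 plies

[.O/../XX/..] O move#1: (0,0):+0/OO/../XX/..*, (1,0):+0/.O/O./XX/.., (1,1):-1/.O/.O/XX/.., (3,0):+0/.O/../XX/O., (3,1):-1/.O/../XX/.O
[OO/../XX/..] X move#2: (1,0):+0/OO/X./XX/..*, (1,1):+0/OO/.X/XX/.., (3,0):+0/OO/../XX/X., (3,1):+0/OO/../XX/.X
[OO/X./XX/..] O move#3: (1,1):-1/OO/XO/XX/.., (3,0):+0/OO/X./XX/O.*, (3,1):-1/OO/X./XX/.O
[OO/X./XX/O.] X move#4: (1,1):+0/OO/XX/XX/O.*, (3,1):+0/OO/X./XX/OX
[OO/XX/XX/O.] O move#5: (3,1):+0/OO/XX/XX/OO*
[OO/XX/XX/OO] end (terminal +0, X#6); searched .O/../XX/.. to 5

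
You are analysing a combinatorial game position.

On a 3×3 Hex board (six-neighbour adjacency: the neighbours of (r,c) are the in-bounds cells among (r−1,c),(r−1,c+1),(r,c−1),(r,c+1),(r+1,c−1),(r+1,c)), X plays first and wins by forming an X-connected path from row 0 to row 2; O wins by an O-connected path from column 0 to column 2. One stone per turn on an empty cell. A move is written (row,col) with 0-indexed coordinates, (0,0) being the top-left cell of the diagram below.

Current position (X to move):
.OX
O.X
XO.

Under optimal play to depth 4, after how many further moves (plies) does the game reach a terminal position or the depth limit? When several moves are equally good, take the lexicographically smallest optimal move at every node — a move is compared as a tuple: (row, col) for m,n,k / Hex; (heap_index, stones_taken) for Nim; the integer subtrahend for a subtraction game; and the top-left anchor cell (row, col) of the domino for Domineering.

p1 X@[.OX/O.X/XO.]: (0,0)[XOX/O.X/XO.]+1* (1,1)[.OX/OXX/XO.]+1 (2,2)[.OX/O.X/XOX]+1
p2 O@[XOX/O.X/XO.]: (1,1)[XOX/OOX/XO.]-1* (2,2)[XOX/O.X/XOO]-1
p3 X@[XOX/OOX/XO.]: (2,2)[XOX/OOX/XOX]+1*
p4 O@[XOX/OOX/XOX] terminal -1; root [.OX/O.X/XO.] d4

PV length from [.OX/O.X/XO.]: 3 plies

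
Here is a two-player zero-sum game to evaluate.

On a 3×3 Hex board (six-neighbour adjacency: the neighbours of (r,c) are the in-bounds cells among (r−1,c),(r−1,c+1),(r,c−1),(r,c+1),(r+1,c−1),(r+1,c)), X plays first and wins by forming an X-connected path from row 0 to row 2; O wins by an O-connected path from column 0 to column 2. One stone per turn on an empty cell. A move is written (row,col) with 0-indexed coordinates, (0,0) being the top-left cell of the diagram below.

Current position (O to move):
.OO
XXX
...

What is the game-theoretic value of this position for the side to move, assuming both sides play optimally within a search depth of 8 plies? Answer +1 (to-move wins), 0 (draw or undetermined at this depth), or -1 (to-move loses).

p1 O@[.OO/XXX/...]: (0,0)[OOO/XXX/...]+1* (2,0)[.OO/XXX/O..]-1 (2,1)[.OO/XXX/.O.]-1 (2,2)[.OO/XXX/..O]-1
p2 X@[OOO/XXX/...] terminal -1; root [.OO/XXX/...] d8

value(.OO/XXX/..., O) = +1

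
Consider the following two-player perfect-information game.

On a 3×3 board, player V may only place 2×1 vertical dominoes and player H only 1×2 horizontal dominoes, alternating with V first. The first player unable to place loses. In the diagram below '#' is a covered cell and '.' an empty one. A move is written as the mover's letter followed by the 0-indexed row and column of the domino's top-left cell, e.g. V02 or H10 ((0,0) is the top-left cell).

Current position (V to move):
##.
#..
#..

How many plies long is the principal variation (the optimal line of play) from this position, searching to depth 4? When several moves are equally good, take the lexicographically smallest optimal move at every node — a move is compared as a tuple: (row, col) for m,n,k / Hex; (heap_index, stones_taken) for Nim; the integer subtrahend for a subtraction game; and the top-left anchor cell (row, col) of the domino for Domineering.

p1 V@[##./#../#..]: V02[###/#.#/#..]-1 V11[##./##./##.]+1* V12[##./#.#/#.#]+1
p2 H@[##./##./##.] terminal -1; root [##./#../#..] d4

PV length from [##./#../#..]: 1 ply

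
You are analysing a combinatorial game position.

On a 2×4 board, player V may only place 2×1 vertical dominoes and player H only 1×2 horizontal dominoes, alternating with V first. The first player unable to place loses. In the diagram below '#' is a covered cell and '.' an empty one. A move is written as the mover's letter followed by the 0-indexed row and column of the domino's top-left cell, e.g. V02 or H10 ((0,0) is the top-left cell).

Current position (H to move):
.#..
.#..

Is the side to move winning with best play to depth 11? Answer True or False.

p1 H@[.#../.#..]: H02[.###/.#..]+1* H12[.#../.###]+1
p2 V@[.###/.#..]: V00[####/##..]-1*
p3 H@[####/##..]: H12[####/####]+1*
p4 V@[####/####] terminal -1; root [.#../.#..] d11

H winning at [.#../.#..]: True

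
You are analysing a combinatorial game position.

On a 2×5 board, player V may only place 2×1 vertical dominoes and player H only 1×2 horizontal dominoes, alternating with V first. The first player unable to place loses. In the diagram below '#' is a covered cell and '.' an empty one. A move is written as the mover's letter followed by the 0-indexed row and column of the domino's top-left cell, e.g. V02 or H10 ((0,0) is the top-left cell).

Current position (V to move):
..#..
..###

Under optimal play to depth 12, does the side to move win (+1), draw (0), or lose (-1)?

p1 V@[..#../..###]: V00[#.#../#.###]+1* V01[.##../.####]+1
p2 H@[#.#../#.###]: H03[#.###/#.###]-1*
p3 V@[#.###/#.###]: V01[#####/#####]+1*
p4 H@[#####/#####] terminal -1; root [..#../..###] d12

value(..#../..###, V) = +1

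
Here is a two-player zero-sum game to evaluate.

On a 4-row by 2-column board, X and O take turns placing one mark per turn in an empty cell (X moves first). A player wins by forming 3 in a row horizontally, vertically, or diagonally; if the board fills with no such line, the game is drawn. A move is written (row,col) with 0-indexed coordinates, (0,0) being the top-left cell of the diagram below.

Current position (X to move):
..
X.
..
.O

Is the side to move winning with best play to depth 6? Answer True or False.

X winning at [../X./../.O]: True

p1 X@[../X./../.O]: (0,0)[X./X./../.O]+0 (0,1)[.X/X./../.O]+0 (1,1)[../XX/../.O]+0 (2,0)[../X./X./.O]+1* (2,1)[../X./.X/.O]+0 (3,0)[../X./../XO]+0
p2 O@[../X./X./.O]: (0,0)[O./X./X./.O]-1* (0,1)[.O/X./X./.O]-1 (1,1)[../XO/X./.O]-1 (2,1)[../X./XO/.O]-1 (3,0)[../X./X./OO]-1
p3 X@[O./X./X./.O]: (0,1)[OX/X./X./.O]+0 (1,1)[O./XX/X./.O]+0 (2,1)[O./X./XX/.O]+0 (3,0)[O./X./X./XO]+1*
p4 O@[O./X./X./XO] terminal -1; root [../X./../.O] d6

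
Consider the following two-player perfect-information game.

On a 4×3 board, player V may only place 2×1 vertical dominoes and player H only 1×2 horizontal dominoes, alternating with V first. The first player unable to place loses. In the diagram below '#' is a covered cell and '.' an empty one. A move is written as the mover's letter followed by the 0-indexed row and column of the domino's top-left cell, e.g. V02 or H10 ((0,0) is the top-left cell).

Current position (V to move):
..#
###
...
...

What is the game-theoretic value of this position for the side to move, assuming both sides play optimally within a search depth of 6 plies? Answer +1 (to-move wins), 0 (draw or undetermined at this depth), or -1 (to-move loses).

[..#/###/.../...] V move#1: V20:-1/..#/###/#../#.., V21:+1/..#/###/.#./.#.*, V22:-1/..#/###/..#/..#
[..#/###/.#./.#.] H move#2: H00:-1/###/###/.#./.#.*
[###/###/.#./.#.] V move#3: V20:+1/###/###/##./##.*, V22:+1/###/###/.##/.##
[###/###/##./##.] end (terminal -1, H#4); searched ..#/###/.../... to 6

value(..#/###/.../..., V) = +1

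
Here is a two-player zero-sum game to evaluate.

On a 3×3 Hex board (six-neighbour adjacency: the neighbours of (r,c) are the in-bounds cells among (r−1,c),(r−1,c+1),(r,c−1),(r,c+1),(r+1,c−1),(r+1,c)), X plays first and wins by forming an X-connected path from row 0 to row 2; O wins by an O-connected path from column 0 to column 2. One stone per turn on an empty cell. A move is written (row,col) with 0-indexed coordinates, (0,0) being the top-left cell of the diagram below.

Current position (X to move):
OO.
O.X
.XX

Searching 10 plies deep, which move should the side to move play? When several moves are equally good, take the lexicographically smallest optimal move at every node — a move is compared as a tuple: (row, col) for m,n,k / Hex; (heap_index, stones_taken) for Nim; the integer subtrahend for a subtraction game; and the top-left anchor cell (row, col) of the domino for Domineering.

X's best at [OO./O.X/.XX]: (0,2)

[OO./O.X/.XX] X move#1: (0,2):+1/OOX/O.X/.XX*, (1,1):-1/OO./OXX/.XX, (2,0):-1/OO./O.X/XXX
[OOX/O.X/.XX] end (terminal -1, O#2); searched OO./O.X/.XX to 10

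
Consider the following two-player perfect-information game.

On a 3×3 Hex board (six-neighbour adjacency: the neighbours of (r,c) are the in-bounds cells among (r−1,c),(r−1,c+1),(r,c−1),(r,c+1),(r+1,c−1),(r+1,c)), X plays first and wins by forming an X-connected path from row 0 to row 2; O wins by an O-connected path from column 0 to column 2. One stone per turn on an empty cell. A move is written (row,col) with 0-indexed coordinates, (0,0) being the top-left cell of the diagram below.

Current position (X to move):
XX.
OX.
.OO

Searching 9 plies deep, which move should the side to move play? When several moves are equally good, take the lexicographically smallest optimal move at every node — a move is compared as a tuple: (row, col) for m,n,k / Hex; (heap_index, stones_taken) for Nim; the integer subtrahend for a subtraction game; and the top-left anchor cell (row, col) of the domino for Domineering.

p1 X@[XX./OX./.OO]: (0,2)[XXX/OX./.OO]-1 (1,2)[XX./OXX/.OO]-1 (2,0)[XX./OX./XOO]+1*
p2 O@[XX./OX./XOO] terminal -1; root [XX./OX./.OO] d9

X's best at [XX./OX./.OO]: (2,0)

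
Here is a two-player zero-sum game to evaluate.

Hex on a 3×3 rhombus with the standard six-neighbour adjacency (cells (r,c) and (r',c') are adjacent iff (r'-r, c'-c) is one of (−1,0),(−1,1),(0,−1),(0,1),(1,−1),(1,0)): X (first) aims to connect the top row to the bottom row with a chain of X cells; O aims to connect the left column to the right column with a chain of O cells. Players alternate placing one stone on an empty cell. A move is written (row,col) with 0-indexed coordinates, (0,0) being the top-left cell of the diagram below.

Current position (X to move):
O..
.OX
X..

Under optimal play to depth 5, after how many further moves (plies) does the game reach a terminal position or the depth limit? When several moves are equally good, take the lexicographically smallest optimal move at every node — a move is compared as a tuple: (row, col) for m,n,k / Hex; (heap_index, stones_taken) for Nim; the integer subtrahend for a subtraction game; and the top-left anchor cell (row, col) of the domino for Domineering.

PV length from [O../.OX/X..]: 3 plies

ply 1, X at O../.OX/X.. | (0,1)=+1→OX./.OX/X..*; (0,2)=+1→O.X/.OX/X..; (1,0)=+1→O../XOX/X..; (2,1)=-1→O../.OX/XX.; (2,2)=-1→O../.OX/X.X
ply 2, O at OX./.OX/X.. | (0,2)=-1→OXO/.OX/X..*; (1,0)=-1→OX./OOX/X..; (2,1)=-1→OX./.OX/XO.; (2,2)=-1→OX./.OX/X.O
ply 3, X at OXO/.OX/X.. | (1,0)=+1→OXO/XOX/X..*; (2,1)=-1→OXO/.OX/XX.; (2,2)=-1→OXO/.OX/X.X
ply 4: OXO/XOX/X.. is terminal -1 (O); from O../.OX/X.. depth 5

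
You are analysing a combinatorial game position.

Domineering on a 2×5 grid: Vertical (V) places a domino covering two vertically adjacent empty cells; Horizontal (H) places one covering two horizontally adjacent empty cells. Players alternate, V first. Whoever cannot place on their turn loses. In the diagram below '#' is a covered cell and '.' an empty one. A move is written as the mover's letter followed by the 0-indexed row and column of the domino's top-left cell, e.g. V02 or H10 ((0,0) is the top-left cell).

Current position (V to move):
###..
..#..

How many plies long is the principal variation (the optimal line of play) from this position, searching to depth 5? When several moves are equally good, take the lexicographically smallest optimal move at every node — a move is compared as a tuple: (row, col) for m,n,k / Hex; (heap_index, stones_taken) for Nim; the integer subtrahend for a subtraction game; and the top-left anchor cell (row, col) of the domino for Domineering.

PV length from [###../..#..]: 3 plies

p1 V@[###../..#..]: V03[####./..##.]+1* V04[###.#/..#.#]+1
p2 H@[####./..##.]: H10[####./####.]-1*
p3 V@[####./####.]: V04[#####/#####]+1*
p4 H@[#####/#####] terminal -1; root [###../..#..] d5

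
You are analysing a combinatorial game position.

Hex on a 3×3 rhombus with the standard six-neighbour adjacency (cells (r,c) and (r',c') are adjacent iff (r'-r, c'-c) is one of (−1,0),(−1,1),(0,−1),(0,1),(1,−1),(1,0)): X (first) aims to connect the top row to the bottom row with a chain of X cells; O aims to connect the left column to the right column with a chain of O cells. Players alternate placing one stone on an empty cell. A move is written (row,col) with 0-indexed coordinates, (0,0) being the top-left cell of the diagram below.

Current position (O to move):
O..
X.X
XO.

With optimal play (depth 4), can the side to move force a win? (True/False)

O winning at [O../X.X/XO.]: False

ply 1, O at O../X.X/XO. | (0,1)=-1→OO./X.X/XO.*; (0,2)=-1→O.O/X.X/XO.; (1,1)=-1→O../XOX/XO.; (2,2)=-1→O../X.X/XOO
ply 2, X at OO./X.X/XO. | (0,2)=+1→OOX/X.X/XO.*; (1,1)=-1→OO./XXX/XO.; (2,2)=-1→OO./X.X/XOX
ply 3, O at OOX/X.X/XO. | (1,1)=-1→OOX/XOX/XO.*; (2,2)=-1→OOX/X.X/XOO
ply 4, X at OOX/XOX/XO. | (2,2)=+1→OOX/XOX/XOX*
ply 5: OOX/XOX/XOX is terminal -1 (O); from O../X.X/XO. depth 4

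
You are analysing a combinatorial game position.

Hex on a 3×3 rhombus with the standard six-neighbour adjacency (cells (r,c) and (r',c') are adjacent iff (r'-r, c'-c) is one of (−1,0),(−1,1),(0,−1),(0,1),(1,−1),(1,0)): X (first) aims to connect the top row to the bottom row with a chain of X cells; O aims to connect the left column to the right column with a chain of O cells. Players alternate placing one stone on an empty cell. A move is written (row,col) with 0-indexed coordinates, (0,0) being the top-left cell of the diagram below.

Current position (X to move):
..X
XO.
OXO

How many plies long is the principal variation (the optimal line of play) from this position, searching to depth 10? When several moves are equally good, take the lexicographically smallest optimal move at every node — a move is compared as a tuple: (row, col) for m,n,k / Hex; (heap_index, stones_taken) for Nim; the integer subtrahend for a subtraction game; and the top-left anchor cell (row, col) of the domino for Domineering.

ply 1, X at ..X/XO./OXO | (0,0)=-1→X.X/XO./OXO; (0,1)=-1→.XX/XO./OXO; (1,2)=+1→..X/XOX/OXO*
ply 2: ..X/XOX/OXO is terminal -1 (O); from ..X/XO./OXO depth 10

PV length from [..X/XO./OXO]: 1 ply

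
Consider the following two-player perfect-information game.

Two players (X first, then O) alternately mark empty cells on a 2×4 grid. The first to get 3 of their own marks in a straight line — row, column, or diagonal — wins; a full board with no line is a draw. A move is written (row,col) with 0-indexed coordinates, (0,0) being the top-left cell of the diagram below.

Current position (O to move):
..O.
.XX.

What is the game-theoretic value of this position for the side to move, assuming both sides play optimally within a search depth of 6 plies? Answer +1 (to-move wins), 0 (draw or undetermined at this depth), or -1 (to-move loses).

ply 1, O at ..O./.XX. | (0,0)=-1→O.O./.XX.*; (0,1)=-1→.OO./.XX.; (0,3)=-1→..OO/.XX.; (1,0)=-1→..O./OXX.; (1,3)=-1→..O./.XXO
ply 2, X at O.O./.XX. | (0,1)=+1→OXO./.XX.*; (0,3)=-1→O.OX/.XX.; (1,0)=+1→O.O./XXX.; (1,3)=+1→O.O./.XXX
ply 3, O at OXO./.XX. | (0,3)=-1→OXOO/.XX.*; (1,0)=-1→OXO./OXX.; (1,3)=-1→OXO./.XXO
ply 4, X at OXOO/.XX. | (1,0)=+1→OXOO/XXX.*; (1,3)=+1→OXOO/.XXX
ply 5: OXOO/XXX. is terminal -1 (O); from ..O./.XX. depth 6

value(..O./.XX., O) = -1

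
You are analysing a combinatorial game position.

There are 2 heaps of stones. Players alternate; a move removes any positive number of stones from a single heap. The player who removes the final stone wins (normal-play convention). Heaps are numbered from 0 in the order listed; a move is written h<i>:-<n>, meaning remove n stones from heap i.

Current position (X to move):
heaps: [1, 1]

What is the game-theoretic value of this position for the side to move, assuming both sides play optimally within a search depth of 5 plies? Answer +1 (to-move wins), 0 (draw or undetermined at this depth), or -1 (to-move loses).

value((1,1), X) = -1

[(1,1)] X move#1: h0:-1:-1/(0,1)*, h1:-1:-1/(1,0)
[(0,1)] O move#2: h1:-1:+1/(0,0)*
[(0,0)] end (terminal -1, X#3); searched (1,1) to 5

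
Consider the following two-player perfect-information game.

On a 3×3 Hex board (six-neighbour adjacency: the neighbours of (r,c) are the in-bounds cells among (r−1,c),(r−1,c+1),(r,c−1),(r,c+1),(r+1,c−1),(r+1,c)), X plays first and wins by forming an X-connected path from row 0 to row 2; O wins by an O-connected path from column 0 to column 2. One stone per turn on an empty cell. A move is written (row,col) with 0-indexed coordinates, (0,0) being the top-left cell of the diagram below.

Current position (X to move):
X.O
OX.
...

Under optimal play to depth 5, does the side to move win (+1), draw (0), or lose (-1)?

value(X.O/OX./..., X) = +1

p1 X@[X.O/OX./...]: (0,1)[XXO/OX./...]+1* (1,2)[X.O/OXX/...]-1 (2,0)[X.O/OX./X..]-1 (2,1)[X.O/OX./.X.]-1 (2,2)[X.O/OX./..X]-1
p2 O@[XXO/OX./...]: (1,2)[XXO/OXO/...]-1* (2,0)[XXO/OX./O..]-1 (2,1)[XXO/OX./.O.]-1 (2,2)[XXO/OX./..O]-1
p3 X@[XXO/OXO/...]: (2,0)[XXO/OXO/X..]+1* (2,1)[XXO/OXO/.X.]+1 (2,2)[XXO/OXO/..X]+1
p4 O@[XXO/OXO/X..] terminal -1; root [X.O/OX./...] d5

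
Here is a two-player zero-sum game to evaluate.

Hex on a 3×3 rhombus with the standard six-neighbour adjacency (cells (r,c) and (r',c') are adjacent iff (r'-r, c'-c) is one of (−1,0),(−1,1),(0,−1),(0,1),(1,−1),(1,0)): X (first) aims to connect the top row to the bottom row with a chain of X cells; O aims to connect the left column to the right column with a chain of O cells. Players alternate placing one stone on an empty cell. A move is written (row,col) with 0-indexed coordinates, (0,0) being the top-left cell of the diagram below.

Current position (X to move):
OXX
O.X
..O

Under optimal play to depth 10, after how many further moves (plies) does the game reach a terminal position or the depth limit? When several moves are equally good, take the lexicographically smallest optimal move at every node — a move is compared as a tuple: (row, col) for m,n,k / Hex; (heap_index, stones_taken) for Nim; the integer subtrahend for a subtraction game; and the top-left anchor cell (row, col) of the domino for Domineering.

ply 1, X at OXX/O.X/..O | (1,1)=+1→OXX/OXX/..O*; (2,0)=+1→OXX/O.X/X.O; (2,1)=+1→OXX/O.X/.XO
ply 2, O at OXX/OXX/..O | (2,0)=-1→OXX/OXX/O.O*; (2,1)=-1→OXX/OXX/.OO
ply 3, X at OXX/OXX/O.O | (2,1)=+1→OXX/OXX/OXO*
ply 4: OXX/OXX/OXO is terminal -1 (O); from OXX/O.X/..O depth 10

PV length from [OXX/O.X/..O]: 3 plies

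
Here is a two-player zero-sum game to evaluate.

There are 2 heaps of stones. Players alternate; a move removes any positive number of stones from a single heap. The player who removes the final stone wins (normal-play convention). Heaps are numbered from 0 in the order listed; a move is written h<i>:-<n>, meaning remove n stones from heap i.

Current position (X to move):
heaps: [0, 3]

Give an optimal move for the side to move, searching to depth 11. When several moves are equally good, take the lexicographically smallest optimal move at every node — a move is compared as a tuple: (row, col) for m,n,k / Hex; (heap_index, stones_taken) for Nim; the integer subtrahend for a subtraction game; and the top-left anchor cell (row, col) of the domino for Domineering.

p1 X@[(0,3)]: h1:-1[(0,2)]-1 h1:-2[(0,1)]-1 h1:-3[(0,0)]+1*
p2 O@[(0,0)] terminal -1; root [(0,3)] d11

X's best at [(0,3)]: h1:-3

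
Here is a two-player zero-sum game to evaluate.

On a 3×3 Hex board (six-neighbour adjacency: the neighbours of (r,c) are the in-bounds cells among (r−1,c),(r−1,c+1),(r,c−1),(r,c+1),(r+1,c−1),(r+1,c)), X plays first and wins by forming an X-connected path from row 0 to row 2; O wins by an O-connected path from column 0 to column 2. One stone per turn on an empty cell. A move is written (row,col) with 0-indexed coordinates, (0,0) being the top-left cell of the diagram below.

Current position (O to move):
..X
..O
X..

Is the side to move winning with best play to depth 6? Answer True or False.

O winning at [..X/..O/X..]: False

[..X/..O/X..] O move#1: (0,0):-1/O.X/..O/X..*, (0,1):-1/.OX/..O/X.., (1,0):-1/..X/O.O/X.., (1,1):-1/..X/.OO/X.., (2,1):-1/..X/..O/XO., (2,2):-1/..X/..O/X.O
[O.X/..O/X..] X move#2: (0,1):+1/OXX/..O/X..*, (1,0):+1/O.X/X.O/X.., (1,1):+1/O.X/.XO/X.., (2,1):-1/O.X/..O/XX., (2,2):-1/O.X/..O/X.X
[OXX/..O/X..] O move#3: (1,0):-1/OXX/O.O/X..*, (1,1):-1/OXX/.OO/X.., (2,1):-1/OXX/..O/XO., (2,2):-1/OXX/..O/X.O
[OXX/O.O/X..] X move#4: (1,1):+1/OXX/OXO/X..*, (2,1):-1/OXX/O.O/XX., (2,2):-1/OXX/O.O/X.X
[OXX/OXO/X..] end (terminal -1, O#5); searched ..X/..O/X.. to 6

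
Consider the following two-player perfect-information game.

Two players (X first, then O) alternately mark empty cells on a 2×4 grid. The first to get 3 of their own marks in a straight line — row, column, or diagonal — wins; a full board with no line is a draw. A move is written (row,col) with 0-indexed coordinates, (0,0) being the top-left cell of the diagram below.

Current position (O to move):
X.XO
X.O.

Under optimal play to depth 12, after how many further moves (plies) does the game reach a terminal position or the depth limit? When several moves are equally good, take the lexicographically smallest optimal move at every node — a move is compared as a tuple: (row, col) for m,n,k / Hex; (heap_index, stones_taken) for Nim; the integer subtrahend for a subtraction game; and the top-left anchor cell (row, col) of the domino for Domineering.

[X.XO/X.O.] O move#1: (0,1):+0/XOXO/X.O.*, (1,1):-1/X.XO/XOO., (1,3):-1/X.XO/X.OO
[XOXO/X.O.] X move#2: (1,1):+0/XOXO/XXO.*, (1,3):+0/XOXO/X.OX
[XOXO/XXO.] O move#3: (1,3):+0/XOXO/XXOO*
[XOXO/XXOO] end (terminal +0, X#4); searched X.XO/X.O. to 12

PV length from [X.XO/X.O.]: 3 plies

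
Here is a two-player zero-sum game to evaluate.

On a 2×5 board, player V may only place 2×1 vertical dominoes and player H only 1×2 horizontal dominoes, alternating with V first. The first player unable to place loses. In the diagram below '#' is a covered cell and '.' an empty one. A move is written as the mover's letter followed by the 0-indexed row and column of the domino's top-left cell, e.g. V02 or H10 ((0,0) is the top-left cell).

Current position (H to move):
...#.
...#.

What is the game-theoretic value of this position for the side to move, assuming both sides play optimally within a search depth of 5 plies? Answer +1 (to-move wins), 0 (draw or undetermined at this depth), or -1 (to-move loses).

ply 1, H at ...#./...#. | H00=-1→##.#./...#.*; H01=-1→.###./...#.; H10=-1→...#./##.#.; H11=-1→...#./.###.
ply 2, V at ##.#./...#. | V02=+1→####./..##.*; V04=-1→##.##/...##
ply 3, H at ####./..##. | H10=-1→####./####.*
ply 4, V at ####./####. | V04=+1→#####/#####*
ply 5: #####/##### is terminal -1 (H); from ...#./...#. depth 5

value(...#./...#., H) = -1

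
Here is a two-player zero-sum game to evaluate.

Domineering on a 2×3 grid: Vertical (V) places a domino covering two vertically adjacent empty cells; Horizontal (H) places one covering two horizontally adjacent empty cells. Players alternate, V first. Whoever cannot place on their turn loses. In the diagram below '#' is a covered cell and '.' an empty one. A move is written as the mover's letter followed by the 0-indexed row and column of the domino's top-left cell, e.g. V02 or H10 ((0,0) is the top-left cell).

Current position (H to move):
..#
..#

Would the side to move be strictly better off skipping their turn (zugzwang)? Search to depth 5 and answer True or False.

zugzwang(..#/..#, H) = False

[..#/..#] H move#1: H00:+1/###/..#*, H10:+1/..#/###
[###/..#] end (terminal -1, V#2); searched ..#/..# to 5
if H skipped the turn, V would face:
~ [..#/..#] V move#1: V00:+1/#.#/#.#*, V01:+1/.##/.##
~ [#.#/#.#] end (terminal -1, H#2); searched ..#/..# to 5
compare (H): move=+1 vs pass=-1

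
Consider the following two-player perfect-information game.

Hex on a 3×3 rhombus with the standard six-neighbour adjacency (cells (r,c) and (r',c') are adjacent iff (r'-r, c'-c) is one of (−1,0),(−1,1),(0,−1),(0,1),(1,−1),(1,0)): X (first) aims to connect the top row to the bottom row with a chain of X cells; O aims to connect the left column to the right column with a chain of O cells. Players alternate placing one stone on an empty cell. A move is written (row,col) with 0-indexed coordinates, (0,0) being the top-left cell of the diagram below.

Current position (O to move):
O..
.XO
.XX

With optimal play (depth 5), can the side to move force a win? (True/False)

O winning at [O../.XO/.XX]: False

p1 O@[O../.XO/.XX]: (0,1)[OO./.XO/.XX]-1* (0,2)[O.O/.XO/.XX]-1 (1,0)[O../OXO/.XX]-1 (2,0)[O../.XO/OXX]-1
p2 X@[OO./.XO/.XX]: (0,2)[OOX/.XO/.XX]+1* (1,0)[OO./XXO/.XX]-1 (2,0)[OO./.XO/XXX]-1
p3 O@[OOX/.XO/.XX] terminal -1; root [O../.XO/.XX] d5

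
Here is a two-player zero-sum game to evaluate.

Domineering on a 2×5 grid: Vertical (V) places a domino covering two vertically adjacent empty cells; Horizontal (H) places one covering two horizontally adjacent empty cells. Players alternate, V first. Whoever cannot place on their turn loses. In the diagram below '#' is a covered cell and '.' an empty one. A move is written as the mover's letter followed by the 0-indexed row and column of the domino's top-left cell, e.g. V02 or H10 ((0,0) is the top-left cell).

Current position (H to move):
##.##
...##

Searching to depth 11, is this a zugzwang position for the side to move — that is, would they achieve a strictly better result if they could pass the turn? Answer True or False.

ply 1, H at ##.##/...## | H10=-1→##.##/##.##; H11=+1→##.##/.####*
ply 2: ##.##/.#### is terminal -1 (V); from ##.##/...## depth 11
suppose H passes — search the same position with V to move:
pass> ply 1, V at ##.##/...## | V02=-1→#####/..###*
pass> ply 2, H at #####/..### | H10=+1→#####/#####*
pass> ply 3: #####/##### is terminal -1 (V); from ##.##/...## depth 11
for H: play +1, pass +1

zugzwang(##.##/...##, H) = False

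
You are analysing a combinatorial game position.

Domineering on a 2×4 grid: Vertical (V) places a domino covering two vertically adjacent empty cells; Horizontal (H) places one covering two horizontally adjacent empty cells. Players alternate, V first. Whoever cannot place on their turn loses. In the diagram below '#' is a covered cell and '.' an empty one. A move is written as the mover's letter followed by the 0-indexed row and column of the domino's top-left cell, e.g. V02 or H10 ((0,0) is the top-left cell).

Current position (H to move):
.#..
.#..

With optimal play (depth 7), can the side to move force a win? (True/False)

H winning at [.#../.#..]: True

p1 H@[.#../.#..]: H02[.###/.#..]+1* H12[.#../.###]+1
p2 V@[.###/.#..]: V00[####/##..]-1*
p3 H@[####/##..]: H12[####/####]+1*
p4 V@[####/####] terminal -1; root [.#../.#..] d7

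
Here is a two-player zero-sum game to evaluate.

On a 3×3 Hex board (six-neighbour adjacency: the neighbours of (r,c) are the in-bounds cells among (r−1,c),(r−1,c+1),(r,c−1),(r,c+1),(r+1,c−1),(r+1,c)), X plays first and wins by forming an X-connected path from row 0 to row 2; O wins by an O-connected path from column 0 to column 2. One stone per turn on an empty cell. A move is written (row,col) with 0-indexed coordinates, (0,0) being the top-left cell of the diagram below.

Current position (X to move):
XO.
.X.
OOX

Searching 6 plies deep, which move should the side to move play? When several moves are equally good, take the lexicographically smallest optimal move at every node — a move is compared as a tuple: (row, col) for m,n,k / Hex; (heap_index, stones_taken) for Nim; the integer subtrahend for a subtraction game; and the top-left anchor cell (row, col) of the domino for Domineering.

[XO./.X./OOX] X move#1: (0,2):-1/XOX/.X./OOX, (1,0):-1/XO./XX./OOX, (1,2):+1/XO./.XX/OOX*
[XO./.XX/OOX] O move#2: (0,2):-1/XOO/.XX/OOX*, (1,0):-1/XO./OXX/OOX
[XOO/.XX/OOX] X move#3: (1,0):+1/XOO/XXX/OOX*
[XOO/XXX/OOX] end (terminal -1, O#4); searched XO./.X./OOX to 6

X's best at [XO./.X./OOX]: (1,2)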